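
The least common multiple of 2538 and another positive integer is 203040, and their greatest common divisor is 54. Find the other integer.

4320

gcd × lcm = product of the two integers, so the other integer is (54 × 203040) / 2538 = 4320.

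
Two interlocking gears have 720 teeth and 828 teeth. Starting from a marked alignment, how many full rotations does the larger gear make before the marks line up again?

All finish a whole number of cycles simultaneously at t = LCM of the periods.
720 = 2^4 × 3^2 × 5
828 = 2^2 × 3^2 × 23
LCM(720, 828) = 2^4 × 3^2 × 5 × 23 = 16560.
Rotations for period 828: 16560 / 828 = 20.

20 rotations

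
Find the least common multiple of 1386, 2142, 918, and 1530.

1386 = 2 × 3^2 × 7 × 11
2142 = 2 × 3^2 × 7 × 17
918 = 2 × 3^3 × 17
1530 = 2 × 3^2 × 5 × 17
LCM(1386, 2142, 918, 1530) = 2 × 3^3 × 5 × 7 × 11 × 17 = 353430.

353430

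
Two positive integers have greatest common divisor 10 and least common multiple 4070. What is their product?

For any two positive integers, gcd × lcm = product = 10 × 4070 = 40700.

40700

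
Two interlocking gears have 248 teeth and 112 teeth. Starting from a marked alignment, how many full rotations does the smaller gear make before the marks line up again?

All finish a whole number of cycles simultaneously at t = LCM of the periods.
248 = 2^3 × 31
112 = 2^4 × 7
LCM(248, 112) = 2^4 × 7 × 31 = 3472.
Rotations for period 112: 3472 / 112 = 31.

31 rotations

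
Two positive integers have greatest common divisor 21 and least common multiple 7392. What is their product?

For any two positive integers, gcd × lcm = product = 21 × 7392 = 155232.

155232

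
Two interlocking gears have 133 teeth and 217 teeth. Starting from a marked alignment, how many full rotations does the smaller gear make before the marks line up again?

The first common completion time is the LCM of the periods.
133 = 7 × 19
217 = 7 × 31
LCM(133, 217) = 7 × 19 × 31 = 4123.
Rotations for period 133: 4123 / 133 = 31.

31 rotations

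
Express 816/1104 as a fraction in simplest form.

17/23

816 = 2^4 × 3 × 17
1104 = 2^4 × 3 × 23
gcd(816, 1104) = 2^4 × 3 = 48.
Divide numerator and denominator by 48: 816/1104 = 17/23.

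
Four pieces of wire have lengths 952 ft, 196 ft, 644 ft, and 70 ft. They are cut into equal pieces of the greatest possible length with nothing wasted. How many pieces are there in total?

133

Piece length = gcd(952, 196, 644, 70).
952 = 2^3 × 7 × 17
196 = 2^2 × 7^2
644 = 2^2 × 7 × 23
70 = 2 × 5 × 7
gcd(952, 196, 644, 70) = 2 × 7 = 14.
Total pieces = 952/14 + 196/14 + 644/14 + 70/14 = 68 + 14 + 46 + 5 = 133.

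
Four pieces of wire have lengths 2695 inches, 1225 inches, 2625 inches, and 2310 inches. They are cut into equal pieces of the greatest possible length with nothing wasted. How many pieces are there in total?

Piece length = gcd(2695, 1225, 2625, 2310).
2695 = 5 × 7^2 × 11
1225 = 5^2 × 7^2
2625 = 3 × 5^3 × 7
2310 = 2 × 3 × 5 × 7 × 11
gcd(2695, 1225, 2625, 2310) = 5 × 7 = 35.
Total pieces = 2695/35 + 1225/35 + 2625/35 + 2310/35 = 77 + 35 + 75 + 66 = 253.

253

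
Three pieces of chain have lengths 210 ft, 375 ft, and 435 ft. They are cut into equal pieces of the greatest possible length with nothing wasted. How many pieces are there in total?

68

Piece length = gcd(210, 375, 435).
210 = 2 × 3 × 5 × 7
375 = 3 × 5^3
435 = 3 × 5 × 29
gcd(210, 375, 435) = 3 × 5 = 15.
Total pieces = 210/15 + 375/15 + 435/15 = 14 + 25 + 29 = 68.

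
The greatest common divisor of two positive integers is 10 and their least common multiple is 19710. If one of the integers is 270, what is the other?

For two integers, gcd × lcm = product, so the other is (10 × 19710) / 270 = 197100 / 270 = 730.

730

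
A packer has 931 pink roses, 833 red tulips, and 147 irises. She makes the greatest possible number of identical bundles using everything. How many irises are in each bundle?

3

Number of bundles = gcd(931, 833, 147).
931 = 7^2 × 19
833 = 7^2 × 17
147 = 3 × 7^2
gcd(931, 833, 147) = 7^2 = 49.
irises per bundle = 147 / 49 = 3.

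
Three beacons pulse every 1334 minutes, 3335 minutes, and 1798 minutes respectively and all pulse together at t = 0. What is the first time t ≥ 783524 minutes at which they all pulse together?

Joint pulses occur at multiples of LCM(1334, 3335, 1798).
1334 = 2 × 23 × 29
3335 = 5 × 23 × 29
1798 = 2 × 29 × 31
LCM(1334, 3335, 1798) = 2 × 5 × 23 × 29 × 31 = 206770.
Smallest multiple of 206770 that is ≥ 783524: ⌈783524/206770⌉ × 206770 = 4 × 206770 = 827080.

827080 minutes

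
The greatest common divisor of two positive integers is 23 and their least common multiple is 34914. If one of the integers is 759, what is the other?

1058

For two integers, gcd × lcm = product, so the other is (23 × 34914) / 759 = 803022 / 759 = 1058.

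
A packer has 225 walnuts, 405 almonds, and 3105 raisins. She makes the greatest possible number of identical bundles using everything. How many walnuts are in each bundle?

Number of bundles = gcd(225, 405, 3105).
225 = 3^2 × 5^2
405 = 3^4 × 5
3105 = 3^3 × 5 × 23
gcd(225, 405, 3105) = 3^2 × 5 = 45.
walnuts per bundle = 225 / 45 = 5.

5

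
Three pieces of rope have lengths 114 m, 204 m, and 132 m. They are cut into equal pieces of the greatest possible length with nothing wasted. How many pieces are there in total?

75

Piece length = gcd(114, 204, 132).
114 = 2 × 3 × 19
204 = 2^2 × 3 × 17
132 = 2^2 × 3 × 11
gcd(114, 204, 132) = 2 × 3 = 6.
Total pieces = 114/6 + 204/6 + 132/6 = 19 + 34 + 22 = 75.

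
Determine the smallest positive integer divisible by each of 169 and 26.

169 = 13^2
26 = 2 × 13
LCM(169, 26) = 2 × 13^2 = 338.

338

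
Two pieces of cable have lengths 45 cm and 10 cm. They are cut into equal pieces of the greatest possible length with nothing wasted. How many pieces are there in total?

Piece length = gcd(45, 10).
45 = 3^2 × 5
10 = 2 × 5
gcd(45, 10) = 5.
Total pieces = 45/5 + 10/5 = 9 + 2 = 11.

11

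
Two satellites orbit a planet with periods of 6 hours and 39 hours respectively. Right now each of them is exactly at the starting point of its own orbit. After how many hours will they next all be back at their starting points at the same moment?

They coincide at every common multiple of the periods; the first is the LCM.
6 = 2 × 3
39 = 3 × 13
LCM(6, 39) = 2 × 3 × 13 = 78.

78 hours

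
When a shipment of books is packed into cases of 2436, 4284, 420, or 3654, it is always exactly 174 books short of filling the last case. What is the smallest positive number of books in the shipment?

Being 174 short of a full case of size k means N ≡ −174 (mod k), i.e. N + 174 is a multiple of each size.
2436 = 2^2 × 3 × 7 × 29
4284 = 2^2 × 3^2 × 7 × 17
420 = 2^2 × 3 × 5 × 7
3654 = 2 × 3^2 × 7 × 29
LCM(2436, 4284, 420, 3654) = 2^2 × 3^2 × 5 × 7 × 17 × 29 = 621180.
Smallest positive N is 621180 − 174 = 621006.

621006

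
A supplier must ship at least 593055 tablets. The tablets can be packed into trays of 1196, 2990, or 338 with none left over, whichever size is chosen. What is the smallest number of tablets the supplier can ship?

621920

The number of tablets must be a common multiple of 1196, 2990, and 338, so a multiple of their LCM.
1196 = 2^2 × 13 × 23
2990 = 2 × 5 × 13 × 23
338 = 2 × 13^2
LCM(1196, 2990, 338) = 2^2 × 5 × 13^2 × 23 = 77740.
Smallest multiple of 77740 that is ≥ 593055: ⌈593055/77740⌉ × 77740 = 8 × 77740 = 621920.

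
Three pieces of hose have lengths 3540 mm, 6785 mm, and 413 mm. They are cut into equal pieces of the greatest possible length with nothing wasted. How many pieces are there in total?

Piece length = gcd(3540, 6785, 413).
3540 = 2^2 × 3 × 5 × 59
6785 = 5 × 23 × 59
413 = 7 × 59
gcd(3540, 6785, 413) = 59.
Total pieces = 3540/59 + 6785/59 + 413/59 = 60 + 115 + 7 = 182.

182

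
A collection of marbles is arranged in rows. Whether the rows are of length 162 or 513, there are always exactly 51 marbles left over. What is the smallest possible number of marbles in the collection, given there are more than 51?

N − 51 must be a common multiple of 162 and 513.
162 = 2 × 3^4
513 = 3^3 × 19
LCM(162, 513) = 2 × 3^4 × 19 = 3078.
Smallest N > 51 is LCM + 51 = 3078 + 51 = 3129.

3129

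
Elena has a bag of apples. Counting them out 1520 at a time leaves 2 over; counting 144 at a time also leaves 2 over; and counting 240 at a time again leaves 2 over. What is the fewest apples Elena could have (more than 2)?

13682

N − 2 must be a common multiple of 1520, 144, and 240.
1520 = 2^4 × 5 × 19
144 = 2^4 × 3^2
240 = 2^4 × 3 × 5
LCM(1520, 144, 240) = 2^4 × 3^2 × 5 × 19 = 13680.
Smallest N > 2 is LCM + 2 = 13680 + 2 = 13682.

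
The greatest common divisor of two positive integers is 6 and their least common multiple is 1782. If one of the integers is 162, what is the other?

For two integers, gcd × lcm = product, so the other is (6 × 1782) / 162 = 10692 / 162 = 66.

66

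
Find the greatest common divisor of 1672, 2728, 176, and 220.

1672 = 2^3 × 11 × 19
2728 = 2^3 × 11 × 31
176 = 2^4 × 11
220 = 2^2 × 5 × 11
gcd(1672, 2728, 176, 220) = 2^2 × 11 = 44.

44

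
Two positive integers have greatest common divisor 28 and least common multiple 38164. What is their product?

For any two positive integers, gcd × lcm = product = 28 × 38164 = 1068592.

1068592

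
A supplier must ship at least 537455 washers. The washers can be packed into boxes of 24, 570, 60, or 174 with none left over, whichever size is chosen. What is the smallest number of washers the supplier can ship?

595080

The number of washers must be a common multiple of 24, 570, 60, and 174, so a multiple of their LCM.
24 = 2^3 × 3
570 = 2 × 3 × 5 × 19
60 = 2^2 × 3 × 5
174 = 2 × 3 × 29
LCM(24, 570, 60, 174) = 2^3 × 3 × 5 × 19 × 29 = 66120.
Smallest multiple of 66120 that is ≥ 537455: ⌈537455/66120⌉ × 66120 = 9 × 66120 = 595080.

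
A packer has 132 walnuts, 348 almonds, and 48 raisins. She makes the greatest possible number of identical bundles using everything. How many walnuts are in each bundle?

Number of bundles = gcd(132, 348, 48).
132 = 2^2 × 3 × 11
348 = 2^2 × 3 × 29
48 = 2^4 × 3
gcd(132, 348, 48) = 2^2 × 3 = 12.
walnuts per bundle = 132 / 12 = 11.

11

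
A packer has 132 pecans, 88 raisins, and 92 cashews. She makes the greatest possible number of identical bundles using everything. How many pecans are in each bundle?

Number of bundles = gcd(132, 88, 92).
132 = 2^2 × 3 × 11
88 = 2^3 × 11
92 = 2^2 × 23
gcd(132, 88, 92) = 2^2 = 4.
pecans per bundle = 132 / 4 = 33.

33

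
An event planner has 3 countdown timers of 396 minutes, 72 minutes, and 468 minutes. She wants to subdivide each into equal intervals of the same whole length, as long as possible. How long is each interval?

The interval must divide each timer length; the longest such is the gcd.
396 = 2^2 × 3^2 × 11
72 = 2^3 × 3^2
468 = 2^2 × 3^2 × 13
gcd(396, 72, 468) = 2^2 × 3^2 = 36.

36 minutes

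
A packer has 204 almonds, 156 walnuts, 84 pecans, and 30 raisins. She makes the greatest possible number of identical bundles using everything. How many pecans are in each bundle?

Number of bundles = gcd(204, 156, 84, 30).
204 = 2^2 × 3 × 17
156 = 2^2 × 3 × 13
84 = 2^2 × 3 × 7
30 = 2 × 3 × 5
gcd(204, 156, 84, 30) = 2 × 3 = 6.
pecans per bundle = 84 / 6 = 14.

14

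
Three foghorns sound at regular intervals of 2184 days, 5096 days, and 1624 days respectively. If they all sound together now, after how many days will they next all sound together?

We need the least common multiple of the intervals.
2184 = 2^3 × 3 × 7 × 13
5096 = 2^3 × 7^2 × 13
1624 = 2^3 × 7 × 29
LCM(2184, 5096, 1624) = 2^3 × 3 × 7^2 × 13 × 29 = 443352.

443352 days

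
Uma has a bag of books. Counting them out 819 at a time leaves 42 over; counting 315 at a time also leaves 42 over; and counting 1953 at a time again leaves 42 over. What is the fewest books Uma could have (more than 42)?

N − 42 must be a common multiple of 819, 315, and 1953.
819 = 3^2 × 7 × 13
315 = 3^2 × 5 × 7
1953 = 3^2 × 7 × 31
LCM(819, 315, 1953) = 3^2 × 5 × 7 × 13 × 31 = 126945.
Smallest N > 42 is LCM + 42 = 126945 + 42 = 126987.

126987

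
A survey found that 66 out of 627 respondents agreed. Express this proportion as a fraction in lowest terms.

66 = 2 × 3 × 11
627 = 3 × 11 × 19
gcd(66, 627) = 3 × 11 = 33.
Divide numerator and denominator by 33: 66/627 = 2/19.

2/19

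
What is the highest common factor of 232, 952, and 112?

232 = 2^3 × 29
952 = 2^3 × 7 × 17
112 = 2^4 × 7
gcd(232, 952, 112) = 2^3 = 8.

8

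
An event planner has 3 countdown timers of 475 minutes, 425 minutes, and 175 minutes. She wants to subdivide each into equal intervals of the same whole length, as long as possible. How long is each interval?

25 minutes

The interval must divide each timer length; the longest such is the gcd.
475 = 5^2 × 19
425 = 5^2 × 17
175 = 5^2 × 7
gcd(475, 425, 175) = 5^2 = 25.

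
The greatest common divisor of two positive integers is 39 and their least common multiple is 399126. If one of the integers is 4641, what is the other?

For two integers, gcd × lcm = product, so the other is (39 × 399126) / 4641 = 15565914 / 4641 = 3354.

3354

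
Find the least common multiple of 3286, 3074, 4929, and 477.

857646

3286 = 2 × 31 × 53
3074 = 2 × 29 × 53
4929 = 3 × 31 × 53
477 = 3^2 × 53
LCM(3286, 3074, 4929, 477) = 2 × 3^2 × 29 × 31 × 53 = 857646.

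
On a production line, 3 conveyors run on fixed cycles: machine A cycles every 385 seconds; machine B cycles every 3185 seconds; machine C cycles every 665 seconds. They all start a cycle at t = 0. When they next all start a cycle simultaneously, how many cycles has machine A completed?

All finish a whole number of cycles simultaneously at t = LCM of the periods.
385 = 5 × 7 × 11
3185 = 5 × 7^2 × 13
665 = 5 × 7 × 19
LCM(385, 3185, 665) = 5 × 7^2 × 11 × 13 × 19 = 665665.
Cycles for period 385: 665665 / 385 = 1729.

1729 cycles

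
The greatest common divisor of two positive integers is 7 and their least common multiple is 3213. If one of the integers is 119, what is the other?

For two integers, gcd × lcm = product, so the other is (7 × 3213) / 119 = 22491 / 119 = 189.

189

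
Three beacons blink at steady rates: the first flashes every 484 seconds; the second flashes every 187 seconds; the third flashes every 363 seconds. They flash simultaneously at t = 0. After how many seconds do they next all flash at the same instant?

24684 seconds

We need the least common multiple of the intervals.
484 = 2^2 × 11^2
187 = 11 × 17
363 = 3 × 11^2
LCM(484, 187, 363) = 2^2 × 3 × 11^2 × 17 = 24684.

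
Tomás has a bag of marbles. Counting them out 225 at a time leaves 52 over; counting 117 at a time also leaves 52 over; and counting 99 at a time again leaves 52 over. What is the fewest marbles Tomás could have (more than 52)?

32227

N − 52 must be a common multiple of 225, 117, and 99.
225 = 3^2 × 5^2
117 = 3^2 × 13
99 = 3^2 × 11
LCM(225, 117, 99) = 3^2 × 5^2 × 11 × 13 = 32175.
Smallest N > 52 is LCM + 52 = 32175 + 52 = 32227.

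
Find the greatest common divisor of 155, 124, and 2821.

155 = 5 × 31
124 = 2^2 × 31
2821 = 7 × 13 × 31
gcd(155, 124, 2821) = 31.

31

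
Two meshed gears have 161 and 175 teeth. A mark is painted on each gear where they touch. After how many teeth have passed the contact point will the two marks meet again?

4025 teeth

They coincide at every common multiple of the periods; the first is the LCM.
161 = 7 × 23
175 = 5^2 × 7
LCM(161, 175) = 5^2 × 7 × 23 = 4025.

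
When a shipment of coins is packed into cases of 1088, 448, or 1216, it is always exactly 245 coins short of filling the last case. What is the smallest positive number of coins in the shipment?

Being 245 short of a full case of size k means N ≡ −245 (mod k), i.e. N + 245 is a multiple of each size.
1088 = 2^6 × 17
448 = 2^6 × 7
1216 = 2^6 × 19
LCM(1088, 448, 1216) = 2^6 × 7 × 17 × 19 = 144704.
Smallest positive N is 144704 − 245 = 144459.

144459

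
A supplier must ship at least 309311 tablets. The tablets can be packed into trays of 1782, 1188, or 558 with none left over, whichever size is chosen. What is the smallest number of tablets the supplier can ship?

The number of tablets must be a common multiple of 1782, 1188, and 558, so a multiple of their LCM.
1782 = 2 × 3^4 × 11
1188 = 2^2 × 3^3 × 11
558 = 2 × 3^2 × 31
LCM(1782, 1188, 558) = 2^2 × 3^4 × 11 × 31 = 110484.
Smallest multiple of 110484 that is ≥ 309311: ⌈309311/110484⌉ × 110484 = 3 × 110484 = 331452.

331452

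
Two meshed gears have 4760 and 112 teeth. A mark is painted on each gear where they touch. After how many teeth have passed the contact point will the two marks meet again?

They coincide at every common multiple of the periods; the first is the LCM.
4760 = 2^3 × 5 × 7 × 17
112 = 2^4 × 7
LCM(4760, 112) = 2^4 × 5 × 7 × 17 = 9520.

9520 teeth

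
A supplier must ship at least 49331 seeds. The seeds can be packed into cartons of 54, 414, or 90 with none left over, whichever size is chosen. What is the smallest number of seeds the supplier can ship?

49680

The number of seeds must be a common multiple of 54, 414, and 90, so a multiple of their LCM.
54 = 2 × 3^3
414 = 2 × 3^2 × 23
90 = 2 × 3^2 × 5
LCM(54, 414, 90) = 2 × 3^3 × 5 × 23 = 6210.
Smallest multiple of 6210 that is ≥ 49331: ⌈49331/6210⌉ × 6210 = 8 × 6210 = 49680.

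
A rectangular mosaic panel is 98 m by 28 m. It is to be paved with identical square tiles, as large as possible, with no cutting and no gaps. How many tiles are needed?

Tile side = gcd(98, 28).
98 = 2 × 7^2
28 = 2^2 × 7
gcd(98, 28) = 2 × 7 = 14.
Tiles: (98/14) × (28/14) = 7 × 2 = 14.

14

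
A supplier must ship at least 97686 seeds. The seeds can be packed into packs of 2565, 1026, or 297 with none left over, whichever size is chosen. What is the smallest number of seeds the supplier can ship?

112860

The number of seeds must be a common multiple of 2565, 1026, and 297, so a multiple of their LCM.
2565 = 3^3 × 5 × 19
1026 = 2 × 3^3 × 19
297 = 3^3 × 11
LCM(2565, 1026, 297) = 2 × 3^3 × 5 × 11 × 19 = 56430.
Smallest multiple of 56430 that is ≥ 97686: ⌈97686/56430⌉ × 56430 = 2 × 56430 = 112860.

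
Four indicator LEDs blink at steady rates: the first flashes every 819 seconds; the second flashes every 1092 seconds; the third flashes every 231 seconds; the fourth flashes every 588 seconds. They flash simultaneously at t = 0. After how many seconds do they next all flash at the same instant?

They coincide at every common multiple of the periods; the first is the LCM.
819 = 3^2 × 7 × 13
1092 = 2^2 × 3 × 7 × 13
231 = 3 × 7 × 11
588 = 2^2 × 3 × 7^2
LCM(819, 1092, 231, 588) = 2^2 × 3^2 × 7^2 × 11 × 13 = 252252.

252252 seconds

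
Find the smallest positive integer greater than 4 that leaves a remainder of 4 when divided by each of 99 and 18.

N − 4 must be a common multiple of 99 and 18.
99 = 3^2 × 11
18 = 2 × 3^2
LCM(99, 18) = 2 × 3^2 × 11 = 198.
Smallest N > 4 is LCM + 4 = 198 + 4 = 202.

202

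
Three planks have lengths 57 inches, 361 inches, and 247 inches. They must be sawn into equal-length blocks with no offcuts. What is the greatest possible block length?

The block length must divide every plank, so the greatest is gcd(57, 361, 247).
57 = 3 × 19
361 = 19^2
247 = 13 × 19
gcd(57, 361, 247) = 19.

19 inches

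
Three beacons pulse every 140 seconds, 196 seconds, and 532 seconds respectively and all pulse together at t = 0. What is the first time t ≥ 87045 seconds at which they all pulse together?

Joint pulses occur at multiples of LCM(140, 196, 532).
140 = 2^2 × 5 × 7
196 = 2^2 × 7^2
532 = 2^2 × 7 × 19
LCM(140, 196, 532) = 2^2 × 5 × 7^2 × 19 = 18620.
Smallest multiple of 18620 that is ≥ 87045: ⌈87045/18620⌉ × 18620 = 5 × 18620 = 93100.

93100 seconds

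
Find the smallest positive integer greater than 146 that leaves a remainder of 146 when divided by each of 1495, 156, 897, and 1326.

N − 146 must be a common multiple of 1495, 156, 897, and 1326.
1495 = 5 × 13 × 23
156 = 2^2 × 3 × 13
897 = 3 × 13 × 23
1326 = 2 × 3 × 13 × 17
LCM(1495, 156, 897, 1326) = 2^2 × 3 × 5 × 13 × 17 × 23 = 304980.
Smallest N > 146 is LCM + 146 = 304980 + 146 = 305126.

305126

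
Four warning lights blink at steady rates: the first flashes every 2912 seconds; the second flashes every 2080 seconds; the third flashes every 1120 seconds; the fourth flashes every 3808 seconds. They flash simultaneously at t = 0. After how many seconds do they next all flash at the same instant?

247520 seconds

The first simultaneous occurrence is after LCM of the individual periods.
2912 = 2^5 × 7 × 13
2080 = 2^5 × 5 × 13
1120 = 2^5 × 5 × 7
3808 = 2^5 × 7 × 17
LCM(2912, 2080, 1120, 3808) = 2^5 × 5 × 7 × 13 × 17 = 247520.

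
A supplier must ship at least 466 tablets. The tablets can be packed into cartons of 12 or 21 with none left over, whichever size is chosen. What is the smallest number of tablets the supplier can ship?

504

The number of tablets must be a common multiple of 12 and 21, so a multiple of their LCM.
12 = 2^2 × 3
21 = 3 × 7
LCM(12, 21) = 2^2 × 3 × 7 = 84.
Smallest multiple of 84 that is ≥ 466: ⌈466/84⌉ × 84 = 6 × 84 = 504.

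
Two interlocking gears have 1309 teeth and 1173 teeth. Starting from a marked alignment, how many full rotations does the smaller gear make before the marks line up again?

The first common completion time is the LCM of the periods.
1309 = 7 × 11 × 17
1173 = 3 × 17 × 23
LCM(1309, 1173) = 3 × 7 × 11 × 17 × 23 = 90321.
Rotations for period 1173: 90321 / 1173 = 77.

77 rotations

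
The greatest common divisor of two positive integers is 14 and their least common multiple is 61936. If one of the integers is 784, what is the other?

For two integers, gcd × lcm = product, so the other is (14 × 61936) / 784 = 867104 / 784 = 1106.

1106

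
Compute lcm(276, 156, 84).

276 = 2^2 × 3 × 23
156 = 2^2 × 3 × 13
84 = 2^2 × 3 × 7
LCM(276, 156, 84) = 2^2 × 3 × 7 × 13 × 23 = 25116.

25116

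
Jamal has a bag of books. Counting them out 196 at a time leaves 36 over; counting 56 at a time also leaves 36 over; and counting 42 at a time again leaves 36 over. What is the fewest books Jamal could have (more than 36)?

1212

N − 36 must be a common multiple of 196, 56, and 42.
196 = 2^2 × 7^2
56 = 2^3 × 7
42 = 2 × 3 × 7
LCM(196, 56, 42) = 2^3 × 3 × 7^2 = 1176.
Smallest N > 36 is LCM + 36 = 1176 + 36 = 1212.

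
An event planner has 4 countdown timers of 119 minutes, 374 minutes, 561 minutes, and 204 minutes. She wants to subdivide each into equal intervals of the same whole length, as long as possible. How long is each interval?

The interval must divide each timer length; the longest such is the gcd.
119 = 7 × 17
374 = 2 × 11 × 17
561 = 3 × 11 × 17
204 = 2^2 × 3 × 17
gcd(119, 374, 561, 204) = 17.

17 minutes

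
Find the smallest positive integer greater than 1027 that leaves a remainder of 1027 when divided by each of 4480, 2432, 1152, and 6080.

N − 1027 must be a common multiple of 4480, 2432, 1152, and 6080.
4480 = 2^7 × 5 × 7
2432 = 2^7 × 19
1152 = 2^7 × 3^2
6080 = 2^6 × 5 × 19
LCM(4480, 2432, 1152, 6080) = 2^7 × 3^2 × 5 × 7 × 19 = 766080.
Smallest N > 1027 is LCM + 1027 = 766080 + 1027 = 767107.

767107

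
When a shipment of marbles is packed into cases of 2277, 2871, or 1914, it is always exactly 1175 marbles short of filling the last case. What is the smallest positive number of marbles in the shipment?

130891

Being 1175 short of a full case of size k means N ≡ −1175 (mod k), i.e. N + 1175 is a multiple of each size.
2277 = 3^2 × 11 × 23
2871 = 3^2 × 11 × 29
1914 = 2 × 3 × 11 × 29
LCM(2277, 2871, 1914) = 2 × 3^2 × 11 × 23 × 29 = 132066.
Smallest positive N is 132066 − 1175 = 130891.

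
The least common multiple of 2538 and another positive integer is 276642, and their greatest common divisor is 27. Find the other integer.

gcd × lcm = product of the two integers, so the other integer is (27 × 276642) / 2538 = 2943.

2943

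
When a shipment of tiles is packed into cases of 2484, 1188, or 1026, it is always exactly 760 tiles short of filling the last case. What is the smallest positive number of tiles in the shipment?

Being 760 short of a full case of size k means N ≡ −760 (mod k), i.e. N + 760 is a multiple of each size.
2484 = 2^2 × 3^3 × 23
1188 = 2^2 × 3^3 × 11
1026 = 2 × 3^3 × 19
LCM(2484, 1188, 1026) = 2^2 × 3^3 × 11 × 19 × 23 = 519156.
Smallest positive N is 519156 − 760 = 518396.

518396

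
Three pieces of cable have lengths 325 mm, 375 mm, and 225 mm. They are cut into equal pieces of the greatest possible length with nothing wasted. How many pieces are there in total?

Piece length = gcd(325, 375, 225).
325 = 5^2 × 13
375 = 3 × 5^3
225 = 3^2 × 5^2
gcd(325, 375, 225) = 5^2 = 25.
Total pieces = 325/25 + 375/25 + 225/25 = 13 + 15 + 9 = 37.

37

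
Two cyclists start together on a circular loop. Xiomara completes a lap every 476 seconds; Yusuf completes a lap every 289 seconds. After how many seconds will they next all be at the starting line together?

The first simultaneous occurrence is after LCM of the individual periods.
476 = 2^2 × 7 × 17
289 = 17^2
LCM(476, 289) = 2^2 × 7 × 17^2 = 8092.

8092 seconds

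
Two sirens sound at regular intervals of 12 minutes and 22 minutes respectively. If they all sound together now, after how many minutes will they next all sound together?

The first simultaneous occurrence is after LCM of the individual periods.
12 = 2^2 × 3
22 = 2 × 11
LCM(12, 22) = 2^2 × 3 × 11 = 132.

132 minutes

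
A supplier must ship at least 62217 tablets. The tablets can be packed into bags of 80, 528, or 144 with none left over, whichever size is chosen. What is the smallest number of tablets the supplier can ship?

63360

The number of tablets must be a common multiple of 80, 528, and 144, so a multiple of their LCM.
80 = 2^4 × 5
528 = 2^4 × 3 × 11
144 = 2^4 × 3^2
LCM(80, 528, 144) = 2^4 × 3^2 × 5 × 11 = 7920.
Smallest multiple of 7920 that is ≥ 62217: ⌈62217/7920⌉ × 7920 = 8 × 7920 = 63360.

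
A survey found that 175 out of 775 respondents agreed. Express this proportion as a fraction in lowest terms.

175 = 5^2 × 7
775 = 5^2 × 31
gcd(175, 775) = 5^2 = 25.
Divide numerator and denominator by 25: 175/775 = 7/31.

7/31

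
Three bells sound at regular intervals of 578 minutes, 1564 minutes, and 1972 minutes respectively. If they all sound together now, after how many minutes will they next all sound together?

771052 minutes

We need the least common multiple of the intervals.
578 = 2 × 17^2
1564 = 2^2 × 17 × 23
1972 = 2^2 × 17 × 29
LCM(578, 1564, 1972) = 2^2 × 17^2 × 23 × 29 = 771052.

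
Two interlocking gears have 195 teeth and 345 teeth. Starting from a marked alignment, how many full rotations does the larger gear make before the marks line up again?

They are all back at their starting positions together after one LCM of the periods.
195 = 3 × 5 × 13
345 = 3 × 5 × 23
LCM(195, 345) = 3 × 5 × 13 × 23 = 4485.
Rotations for period 345: 4485 / 345 = 13.

13 rotations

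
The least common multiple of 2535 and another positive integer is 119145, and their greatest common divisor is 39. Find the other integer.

1833

gcd × lcm = product of the two integers, so the other integer is (39 × 119145) / 2535 = 1833.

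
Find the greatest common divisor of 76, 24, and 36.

4

76 = 2^2 × 19
24 = 2^3 × 3
36 = 2^2 × 3^2
gcd(76, 24, 36) = 2^2 = 4.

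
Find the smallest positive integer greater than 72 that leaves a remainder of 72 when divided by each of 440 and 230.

10192

N − 72 must be a common multiple of 440 and 230.
440 = 2^3 × 5 × 11
230 = 2 × 5 × 23
LCM(440, 230) = 2^3 × 5 × 11 × 23 = 10120.
Smallest N > 72 is LCM + 72 = 10120 + 72 = 10192.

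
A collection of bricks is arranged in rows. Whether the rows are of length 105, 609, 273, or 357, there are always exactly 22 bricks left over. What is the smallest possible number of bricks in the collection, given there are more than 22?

N − 22 must be a common multiple of 105, 609, 273, and 357.
105 = 3 × 5 × 7
609 = 3 × 7 × 29
273 = 3 × 7 × 13
357 = 3 × 7 × 17
LCM(105, 609, 273, 357) = 3 × 5 × 7 × 13 × 17 × 29 = 672945.
Smallest N > 22 is LCM + 22 = 672945 + 22 = 672967.

672967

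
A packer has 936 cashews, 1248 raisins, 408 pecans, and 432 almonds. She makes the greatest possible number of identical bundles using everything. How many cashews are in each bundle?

Number of bundles = gcd(936, 1248, 408, 432).
936 = 2^3 × 3^2 × 13
1248 = 2^5 × 3 × 13
408 = 2^3 × 3 × 17
432 = 2^4 × 3^3
gcd(936, 1248, 408, 432) = 2^3 × 3 = 24.
cashews per bundle = 936 / 24 = 39.

39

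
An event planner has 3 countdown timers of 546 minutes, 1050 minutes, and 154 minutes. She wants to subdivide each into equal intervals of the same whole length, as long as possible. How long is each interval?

14 minutes

The interval must divide each timer length; the longest such is the gcd.
546 = 2 × 3 × 7 × 13
1050 = 2 × 3 × 5^2 × 7
154 = 2 × 7 × 11
gcd(546, 1050, 154) = 2 × 7 = 14.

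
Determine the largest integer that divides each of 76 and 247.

19

76 = 2^2 × 19
247 = 13 × 19
gcd(76, 247) = 19.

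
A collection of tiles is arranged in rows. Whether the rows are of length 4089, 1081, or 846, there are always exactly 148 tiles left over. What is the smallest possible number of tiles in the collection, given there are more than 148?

N − 148 must be a common multiple of 4089, 1081, and 846.
4089 = 3 × 29 × 47
1081 = 23 × 47
846 = 2 × 3^2 × 47
LCM(4089, 1081, 846) = 2 × 3^2 × 23 × 29 × 47 = 564282.
Smallest N > 148 is LCM + 148 = 564282 + 148 = 564430.

564430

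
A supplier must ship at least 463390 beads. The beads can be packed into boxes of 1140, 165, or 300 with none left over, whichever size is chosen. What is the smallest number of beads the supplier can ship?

The number of beads must be a common multiple of 1140, 165, and 300, so a multiple of their LCM.
1140 = 2^2 × 3 × 5 × 19
165 = 3 × 5 × 11
300 = 2^2 × 3 × 5^2
LCM(1140, 165, 300) = 2^2 × 3 × 5^2 × 11 × 19 = 62700.
Smallest multiple of 62700 that is ≥ 463390: ⌈463390/62700⌉ × 62700 = 8 × 62700 = 501600.

501600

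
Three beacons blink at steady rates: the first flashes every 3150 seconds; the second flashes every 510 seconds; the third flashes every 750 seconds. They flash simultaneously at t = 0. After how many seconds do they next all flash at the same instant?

267750 seconds

They coincide at every common multiple of the periods; the first is the LCM.
3150 = 2 × 3^2 × 5^2 × 7
510 = 2 × 3 × 5 × 17
750 = 2 × 3 × 5^3
LCM(3150, 510, 750) = 2 × 3^2 × 5^3 × 7 × 17 = 267750.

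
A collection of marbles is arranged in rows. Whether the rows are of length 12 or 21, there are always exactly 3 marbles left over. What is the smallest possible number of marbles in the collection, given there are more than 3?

N − 3 must be a common multiple of 12 and 21.
12 = 2^2 × 3
21 = 3 × 7
LCM(12, 21) = 2^2 × 3 × 7 = 84.
Smallest N > 3 is LCM + 3 = 84 + 3 = 87.

87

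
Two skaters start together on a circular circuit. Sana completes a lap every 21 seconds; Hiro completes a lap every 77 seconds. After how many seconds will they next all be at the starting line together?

The first simultaneous occurrence is after LCM of the individual periods.
21 = 3 × 7
77 = 7 × 11
LCM(21, 77) = 3 × 7 × 11 = 231.

231 seconds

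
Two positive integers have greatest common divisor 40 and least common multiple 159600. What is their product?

For any two positive integers, gcd × lcm = product = 40 × 159600 = 6384000.

6384000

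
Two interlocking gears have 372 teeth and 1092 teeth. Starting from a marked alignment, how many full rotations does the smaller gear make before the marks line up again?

They are all back at their starting positions together after one LCM of the periods.
372 = 2^2 × 3 × 31
1092 = 2^2 × 3 × 7 × 13
LCM(372, 1092) = 2^2 × 3 × 7 × 13 × 31 = 33852.
Rotations for period 372: 33852 / 372 = 91.

91 rotations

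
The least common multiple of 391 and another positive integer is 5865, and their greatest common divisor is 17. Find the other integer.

255

gcd × lcm = product of the two integers, so the other integer is (17 × 5865) / 391 = 255.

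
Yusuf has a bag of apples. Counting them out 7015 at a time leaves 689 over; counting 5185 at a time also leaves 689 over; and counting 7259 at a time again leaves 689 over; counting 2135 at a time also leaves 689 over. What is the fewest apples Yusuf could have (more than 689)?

N − 689 must be a common multiple of 7015, 5185, 7259, and 2135.
7015 = 5 × 23 × 61
5185 = 5 × 17 × 61
7259 = 7 × 17 × 61
2135 = 5 × 7 × 61
LCM(7015, 5185, 7259, 2135) = 5 × 7 × 17 × 23 × 61 = 834785.
Smallest N > 689 is LCM + 689 = 834785 + 689 = 835474.

835474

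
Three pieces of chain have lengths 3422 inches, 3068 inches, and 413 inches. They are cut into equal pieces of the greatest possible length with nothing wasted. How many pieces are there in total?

117

Piece length = gcd(3422, 3068, 413).
3422 = 2 × 29 × 59
3068 = 2^2 × 13 × 59
413 = 7 × 59
gcd(3422, 3068, 413) = 59.
Total pieces = 3422/59 + 3068/59 + 413/59 = 58 + 52 + 7 = 117.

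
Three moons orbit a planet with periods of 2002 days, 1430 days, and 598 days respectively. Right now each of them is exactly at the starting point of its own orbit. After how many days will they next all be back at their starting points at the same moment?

230230 days

We need the least common multiple of the intervals.
2002 = 2 × 7 × 11 × 13
1430 = 2 × 5 × 11 × 13
598 = 2 × 13 × 23
LCM(2002, 1430, 598) = 2 × 5 × 7 × 11 × 13 × 23 = 230230.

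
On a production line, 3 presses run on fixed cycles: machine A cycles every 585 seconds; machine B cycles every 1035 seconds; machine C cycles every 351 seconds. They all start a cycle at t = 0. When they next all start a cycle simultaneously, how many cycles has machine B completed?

39 cycles

All finish a whole number of cycles simultaneously at t = LCM of the periods.
585 = 3^2 × 5 × 13
1035 = 3^2 × 5 × 23
351 = 3^3 × 13
LCM(585, 1035, 351) = 3^3 × 5 × 13 × 23 = 40365.
Cycles for period 1035: 40365 / 1035 = 39.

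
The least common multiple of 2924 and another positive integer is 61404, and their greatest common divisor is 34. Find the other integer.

714

gcd × lcm = product of the two integers, so the other integer is (34 × 61404) / 2924 = 714.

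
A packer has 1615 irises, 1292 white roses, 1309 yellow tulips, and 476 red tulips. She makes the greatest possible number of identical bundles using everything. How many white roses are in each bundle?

76

Number of bundles = gcd(1615, 1292, 1309, 476).
1615 = 5 × 17 × 19
1292 = 2^2 × 17 × 19
1309 = 7 × 11 × 17
476 = 2^2 × 7 × 17
gcd(1615, 1292, 1309, 476) = 17.
white roses per bundle = 1292 / 17 = 76.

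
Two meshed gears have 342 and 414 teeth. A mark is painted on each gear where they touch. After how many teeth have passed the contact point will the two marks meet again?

The first simultaneous occurrence is after LCM of the individual periods.
342 = 2 × 3^2 × 19
414 = 2 × 3^2 × 23
LCM(342, 414) = 2 × 3^2 × 19 × 23 = 7866.

7866 teeth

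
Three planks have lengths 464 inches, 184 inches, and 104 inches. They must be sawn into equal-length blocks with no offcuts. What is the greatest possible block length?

8 inches

The block length must divide every plank, so the greatest is gcd(464, 184, 104).
464 = 2^4 × 29
184 = 2^3 × 23
104 = 2^3 × 13
gcd(464, 184, 104) = 2^3 = 8.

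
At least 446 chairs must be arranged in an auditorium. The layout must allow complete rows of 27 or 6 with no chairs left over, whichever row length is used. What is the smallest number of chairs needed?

486

The number of chairs must be a common multiple of 27 and 6, so a multiple of their LCM.
27 = 3^3
6 = 2 × 3
LCM(27, 6) = 2 × 3^3 = 54.
Smallest multiple of 54 that is ≥ 446: ⌈446/54⌉ × 54 = 9 × 54 = 486.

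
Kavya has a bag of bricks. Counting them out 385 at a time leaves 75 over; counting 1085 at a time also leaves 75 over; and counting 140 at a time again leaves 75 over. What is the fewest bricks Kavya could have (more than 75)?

N − 75 must be a common multiple of 385, 1085, and 140.
385 = 5 × 7 × 11
1085 = 5 × 7 × 31
140 = 2^2 × 5 × 7
LCM(385, 1085, 140) = 2^2 × 5 × 7 × 11 × 31 = 47740.
Smallest N > 75 is LCM + 75 = 47740 + 75 = 47815.

47815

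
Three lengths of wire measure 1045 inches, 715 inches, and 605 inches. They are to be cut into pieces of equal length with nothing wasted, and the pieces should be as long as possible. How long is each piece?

Each piece length must divide every original length, so the longest possible is gcd(1045, 715, 605).
1045 = 5 × 11 × 19
715 = 5 × 11 × 13
605 = 5 × 11^2
gcd(1045, 715, 605) = 5 × 11 = 55.

55 inches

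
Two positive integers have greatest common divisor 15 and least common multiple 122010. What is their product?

For any two positive integers, gcd × lcm = product = 15 × 122010 = 1830150.

1830150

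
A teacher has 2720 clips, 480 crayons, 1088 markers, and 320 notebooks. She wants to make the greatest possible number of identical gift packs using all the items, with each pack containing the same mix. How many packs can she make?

The pack count must divide each quantity, so the greatest is gcd(2720, 480, 1088, 320).
2720 = 2^5 × 5 × 17
480 = 2^5 × 3 × 5
1088 = 2^6 × 17
320 = 2^6 × 5
gcd(2720, 480, 1088, 320) = 2^5 = 32.

32 packs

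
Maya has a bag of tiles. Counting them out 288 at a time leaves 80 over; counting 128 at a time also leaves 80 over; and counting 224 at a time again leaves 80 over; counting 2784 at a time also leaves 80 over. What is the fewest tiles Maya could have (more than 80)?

N − 80 must be a common multiple of 288, 128, 224, and 2784.
288 = 2^5 × 3^2
128 = 2^7
224 = 2^5 × 7
2784 = 2^5 × 3 × 29
LCM(288, 128, 224, 2784) = 2^7 × 3^2 × 7 × 29 = 233856.
Smallest N > 80 is LCM + 80 = 233856 + 80 = 233936.

233936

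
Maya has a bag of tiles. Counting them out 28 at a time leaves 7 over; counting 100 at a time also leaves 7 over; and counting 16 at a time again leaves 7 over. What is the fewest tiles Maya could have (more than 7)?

2807

N − 7 must be a common multiple of 28, 100, and 16.
28 = 2^2 × 7
100 = 2^2 × 5^2
16 = 2^4
LCM(28, 100, 16) = 2^4 × 5^2 × 7 = 2800.
Smallest N > 7 is LCM + 7 = 2800 + 7 = 2807.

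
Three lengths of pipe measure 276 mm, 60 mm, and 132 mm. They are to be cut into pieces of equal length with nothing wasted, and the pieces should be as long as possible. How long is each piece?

The greatest length dividing all of 276, 60, and 132 is their gcd.
276 = 2^2 × 3 × 23
60 = 2^2 × 3 × 5
132 = 2^2 × 3 × 11
gcd(276, 60, 132) = 2^2 × 3 = 12.

12 mm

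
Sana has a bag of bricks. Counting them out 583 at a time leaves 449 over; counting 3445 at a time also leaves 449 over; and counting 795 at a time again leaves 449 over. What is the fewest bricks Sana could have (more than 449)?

N − 449 must be a common multiple of 583, 3445, and 795.
583 = 11 × 53
3445 = 5 × 13 × 53
795 = 3 × 5 × 53
LCM(583, 3445, 795) = 3 × 5 × 11 × 13 × 53 = 113685.
Smallest N > 449 is LCM + 449 = 113685 + 449 = 114134.

114134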